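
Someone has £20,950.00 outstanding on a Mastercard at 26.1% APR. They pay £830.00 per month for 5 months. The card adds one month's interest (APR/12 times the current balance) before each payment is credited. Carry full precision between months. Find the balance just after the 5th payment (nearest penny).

£18,995.10

Monthly rate r = 26.1%/12 = 2.175% = 0.02175.
Each month: B ← B·(1+r) − £830.00.
Month 1: interest £455.66; balance after payment £20,575.66.
Month 2: interest £447.52; balance after payment £20,193.18.
Month 3: interest £439.20; balance after payment £19,802.38.
Month 4: interest £430.70; balance after payment £19,403.09.
Month 5: interest £422.02; balance after payment £18,995.10.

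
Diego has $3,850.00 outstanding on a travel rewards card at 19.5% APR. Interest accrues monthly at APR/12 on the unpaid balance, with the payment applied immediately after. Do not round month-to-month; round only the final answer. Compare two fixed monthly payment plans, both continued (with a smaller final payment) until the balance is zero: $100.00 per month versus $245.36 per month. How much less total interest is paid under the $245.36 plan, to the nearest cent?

Monthly rate r = 19.5%/12 = 1.625% = 0.01625.
At $100.00/mo: n = ⌈−ln(1 − rB₀/P)/ln(1+r)⌉ = 61 payments (last $95.17); total interest = total paid − $3,850.00 = $2,245.17.
At $245.36/mo: 19 payments (last $64.29); total interest $630.77.
Interest saved = $2,245.17 − $630.77 = $1,614.40.

$1,614.40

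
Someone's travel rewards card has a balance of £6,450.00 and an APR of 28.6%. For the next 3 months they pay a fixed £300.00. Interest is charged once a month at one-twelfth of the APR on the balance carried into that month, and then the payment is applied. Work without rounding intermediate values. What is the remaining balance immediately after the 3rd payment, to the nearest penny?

£6,000.63

Monthly rate r = 28.6%/12 = 2.38333% = 0.0238333.
Each month: B ← B·(1+r) − £300.00.
Month 1: interest £153.73; balance after payment £6,303.73.
Month 2: interest £150.24; balance after payment £6,153.96.
Month 3: interest £146.67; balance after payment £6,000.63.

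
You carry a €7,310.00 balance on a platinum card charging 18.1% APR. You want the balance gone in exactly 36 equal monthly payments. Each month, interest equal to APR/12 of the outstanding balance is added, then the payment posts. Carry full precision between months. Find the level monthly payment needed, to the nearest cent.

Monthly rate r = 18.1%/12 = 1.50833% = 0.0150833.
Level-payment amortization: P = B₀·r / (1 − (1+r)^(−n)) = 7310.00·0.0150833 / (1 − 1.01508^(−36)).
Denominator 1 − (1+r)^(−36) = 0.41663697.
P = 110.259 / 0.41663697 ≈ 264.64.

€264.64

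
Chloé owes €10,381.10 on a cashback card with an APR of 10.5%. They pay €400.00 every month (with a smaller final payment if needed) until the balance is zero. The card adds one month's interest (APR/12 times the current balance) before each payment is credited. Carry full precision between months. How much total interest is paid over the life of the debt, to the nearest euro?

Monthly rate r = 10.5%/12 = 0.875% = 0.00875.
Payoff takes n = ⌈−ln(1 − rB₀/P)/ln(1+r)⌉ = ⌈29.567⌉ = 30 payments; the last is €227.33.
Total paid = 29·€400.00 + €227.33 = €11,827.33.
Total interest = total paid − principal = €11,827.33 − €10,381.10 = €1,446.23.

€1,446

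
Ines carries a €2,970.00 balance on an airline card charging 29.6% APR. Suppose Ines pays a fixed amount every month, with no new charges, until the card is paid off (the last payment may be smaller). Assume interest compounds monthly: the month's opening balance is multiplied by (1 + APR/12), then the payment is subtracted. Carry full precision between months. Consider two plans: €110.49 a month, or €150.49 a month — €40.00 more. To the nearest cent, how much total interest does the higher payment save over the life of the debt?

€812.40

Monthly rate r = 29.6%/12 = 2.46667% = 0.0246667.
At €110.49/mo: n = ⌈−ln(1 − rB₀/P)/ln(1+r)⌉ = 45 payments (last €71.26); total interest = total paid − €2,970.00 = €1,962.82.
At €150.49/mo: 28 payments (last €57.19); total interest €1,150.42.
Interest saved = €1,962.82 − €1,150.42 = €812.40.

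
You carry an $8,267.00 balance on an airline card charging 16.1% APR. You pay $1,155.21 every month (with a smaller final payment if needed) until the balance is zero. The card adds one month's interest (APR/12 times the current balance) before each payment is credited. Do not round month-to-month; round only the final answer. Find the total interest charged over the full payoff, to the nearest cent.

$484.31

Monthly rate r = 16.1%/12 = 1.34167% = 0.0134167.
Payoff takes n = ⌈−ln(1 − rB₀/P)/ln(1+r)⌉ = ⌈7.574⌉ = 8 payments; the last is $664.84.
Total paid = 7·$1,155.21 + $664.84 = $8,751.31.
Total interest = total paid − principal = $8,751.31 − $8,267.00 = $484.31.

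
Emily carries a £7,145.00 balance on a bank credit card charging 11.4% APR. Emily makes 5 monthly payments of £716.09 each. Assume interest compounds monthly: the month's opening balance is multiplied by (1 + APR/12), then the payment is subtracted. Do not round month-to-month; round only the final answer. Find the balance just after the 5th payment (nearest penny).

Monthly rate r = 11.4%/12 = 0.95% = 0.0095.
Each month: B ← B·(1+r) − £716.09.
Month 1: interest £67.88; balance after payment £6,496.79.
Month 2: interest £61.72; balance after payment £5,842.42.
Month 3: interest £55.50; balance after payment £5,181.83.
Month 4: interest £49.23; balance after payment £4,514.97.
Month 5: interest £42.89; balance after payment £3,841.77.

£3,841.77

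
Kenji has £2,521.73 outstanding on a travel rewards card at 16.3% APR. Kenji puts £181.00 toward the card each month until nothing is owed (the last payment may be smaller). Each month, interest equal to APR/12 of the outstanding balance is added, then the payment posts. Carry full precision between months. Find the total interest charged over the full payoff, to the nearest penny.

£293.01

Monthly rate r = 16.3%/12 = 1.35833% = 0.0135833.
Payoff takes n = ⌈−ln(1 − rB₀/P)/ln(1+r)⌉ = ⌈15.549⌉ = 16 payments; the last is £99.74.
Total paid = 15·£181.00 + £99.74 = £2,814.74.
Total interest = total paid − principal = £2,814.74 − £2,521.73 = £293.01.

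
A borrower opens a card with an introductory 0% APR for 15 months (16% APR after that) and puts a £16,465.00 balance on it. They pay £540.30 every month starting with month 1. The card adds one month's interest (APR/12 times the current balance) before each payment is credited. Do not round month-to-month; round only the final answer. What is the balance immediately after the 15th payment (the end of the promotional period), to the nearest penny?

£8,360.50

Promo months 1–15 at r₀ = 0%/12 = 0; months 16+ at r₁ = 16%/12 = 0.0133333.
After month 15 (no interest yet): B = £16,465.00 − 15·£540.30 = £8,360.50.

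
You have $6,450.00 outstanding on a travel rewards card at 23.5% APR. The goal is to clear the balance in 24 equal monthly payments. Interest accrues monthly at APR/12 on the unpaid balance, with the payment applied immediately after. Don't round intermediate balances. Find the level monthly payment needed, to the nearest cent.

$339.41

Monthly rate r = 23.5%/12 = 1.95833% = 0.0195833.
Level-payment amortization: P = B₀·r / (1 − (1+r)^(−n)) = 6450.00·0.0195833 / (1 − 1.01958^(−24)).
Denominator 1 − (1+r)^(−24) = 0.372151969.
P = 126.313 / 0.372151969 ≈ 339.41.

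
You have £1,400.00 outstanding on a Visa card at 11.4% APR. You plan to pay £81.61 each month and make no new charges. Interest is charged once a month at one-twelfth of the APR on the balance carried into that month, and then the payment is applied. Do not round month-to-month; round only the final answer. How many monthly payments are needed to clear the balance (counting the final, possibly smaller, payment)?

19 months

Monthly rate r = 11.4%/12 = 0.95% = 0.0095.
Recurrence: B ← B·(1+r) − £81.61.
Month 1: interest £13.30; balance after payment £1,331.69.
Month 2: interest £12.65; balance after payment £1,262.73.
Closed form: n = −ln(1 − rB₀/P)/ln(1+r) = −ln(0.83703)/ln(1.0095) ≈ 18.815, so the balance reaches zero during payment 19.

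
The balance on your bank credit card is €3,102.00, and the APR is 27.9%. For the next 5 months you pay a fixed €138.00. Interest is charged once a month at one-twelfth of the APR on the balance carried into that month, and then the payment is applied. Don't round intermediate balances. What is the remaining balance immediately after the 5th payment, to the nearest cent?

Monthly rate r = 27.9%/12 = 2.325% = 0.02325.
Each month: B ← B·(1+r) − €138.00.
Month 1: interest €72.12; balance after payment €3,036.12.
Month 2: interest €70.59; balance after payment €2,968.71.
Month 3: interest €69.02; balance after payment €2,899.73.
Month 4: interest €67.42; balance after payment €2,829.15.
Month 5: interest €65.78; balance after payment €2,756.93.

€2,756.93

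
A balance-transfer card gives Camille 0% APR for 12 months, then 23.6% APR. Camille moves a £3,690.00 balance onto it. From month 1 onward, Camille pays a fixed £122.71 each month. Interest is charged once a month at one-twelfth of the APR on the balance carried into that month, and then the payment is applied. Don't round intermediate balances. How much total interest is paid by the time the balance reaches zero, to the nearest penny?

Promo months 1–12 at r₀ = 0%/12 = 0; months 13+ at r₁ = 23.6%/12 = 0.0196667.
After month 12 (no interest yet): B = £3,690.00 − 12·£122.71 = £2,217.48.
Then at r₁ with £122.71/mo: n₂ = −ln(1 − r₁·B/P)/ln(1+r₁) ≈ 22.55 → 23 more payments.
Total paid = 34·£122.71 + £67.39 = £4,239.53; interest = £4,239.53 − £3,690.00 = £549.53.

£549.53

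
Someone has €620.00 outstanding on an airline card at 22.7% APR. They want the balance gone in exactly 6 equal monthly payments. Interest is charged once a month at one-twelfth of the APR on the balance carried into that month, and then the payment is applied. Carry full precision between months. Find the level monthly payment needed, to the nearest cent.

€110.28

Monthly rate r = 22.7%/12 = 1.89167% = 0.0189167.
Level-payment amortization: P = B₀·r / (1 − (1+r)^(−n)) = 620.00·0.0189167 / (1 − 1.01892^(−6)).
Denominator 1 − (1+r)^(−6) = 0.106348882.
P = 11.7283 / 0.106348882 ≈ 110.28.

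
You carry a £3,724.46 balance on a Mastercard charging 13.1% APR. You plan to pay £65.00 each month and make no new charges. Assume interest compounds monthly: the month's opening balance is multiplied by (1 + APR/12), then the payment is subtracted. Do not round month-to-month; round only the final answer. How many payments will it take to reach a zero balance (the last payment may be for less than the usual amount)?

Monthly rate r = 13.1%/12 = 1.09167% = 0.0109167.
Recurrence: B ← B·(1+r) − £65.00.
Month 1: interest £40.66; balance after payment £3,700.12.
Month 2: interest £40.39; balance after payment £3,675.51.
Closed form: n = −ln(1 − rB₀/P)/ln(1+r) = −ln(0.37448)/ln(1.01092) ≈ 90.464, so the balance reaches zero during payment 91.

91 months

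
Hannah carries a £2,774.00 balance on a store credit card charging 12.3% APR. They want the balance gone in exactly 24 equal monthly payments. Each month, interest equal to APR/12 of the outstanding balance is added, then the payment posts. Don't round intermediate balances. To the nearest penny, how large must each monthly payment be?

Monthly rate r = 12.3%/12 = 1.025% = 0.01025.
Level-payment amortization: P = B₀·r / (1 − (1+r)^(−n)) = 2774.00·0.01025 / (1 − 1.01025^(−24)).
Denominator 1 − (1+r)^(−24) = 0.217098038.
P = 28.4335 / 0.217098038 ≈ 130.97.

£130.97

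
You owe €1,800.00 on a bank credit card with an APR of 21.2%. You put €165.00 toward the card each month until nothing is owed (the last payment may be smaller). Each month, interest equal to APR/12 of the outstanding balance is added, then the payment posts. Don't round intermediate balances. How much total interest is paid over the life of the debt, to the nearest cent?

€217.42

Monthly rate r = 21.2%/12 = 1.76667% = 0.0176667.
Payoff takes n = ⌈−ln(1 − rB₀/P)/ln(1+r)⌉ = ⌈12.225⌉ = 13 payments; the last is €37.42.
Total paid = 12·€165.00 + €37.42 = €2,017.42.
Total interest = total paid − principal = €2,017.42 − €1,800.00 = €217.42.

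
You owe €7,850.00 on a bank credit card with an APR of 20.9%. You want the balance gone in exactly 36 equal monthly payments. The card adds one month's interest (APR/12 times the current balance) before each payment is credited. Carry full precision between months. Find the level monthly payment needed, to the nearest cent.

Monthly rate r = 20.9%/12 = 1.74167% = 0.0174167.
Level-payment amortization: P = B₀·r / (1 − (1+r)^(−n)) = 7850.00·0.0174167 / (1 − 1.01742^(−36)).
Denominator 1 − (1+r)^(−36) = 0.462916905.
P = 136.721 / 0.462916905 ≈ 295.35.

€295.35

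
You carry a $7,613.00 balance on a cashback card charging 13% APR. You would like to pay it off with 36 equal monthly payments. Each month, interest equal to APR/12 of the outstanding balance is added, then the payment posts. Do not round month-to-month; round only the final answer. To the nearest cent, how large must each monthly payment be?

$256.51

Monthly rate r = 13%/12 = 1.08333% = 0.0108333.
Level-payment amortization: P = B₀·r / (1 − (1+r)^(−n)) = 7613.00·0.0108333 / (1 − 1.01083^(−36)).
Denominator 1 − (1+r)^(−36) = 0.321521599.
P = 82.4742 / 0.321521599 ≈ 256.51.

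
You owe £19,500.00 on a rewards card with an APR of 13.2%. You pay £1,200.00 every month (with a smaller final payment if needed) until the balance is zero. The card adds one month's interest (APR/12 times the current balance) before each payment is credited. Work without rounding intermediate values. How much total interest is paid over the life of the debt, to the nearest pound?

£2,101

Monthly rate r = 13.2%/12 = 1.1% = 0.011.
Payoff takes n = ⌈−ln(1 − rB₀/P)/ln(1+r)⌉ = ⌈18.001⌉ = 19 payments; the last is £0.97.
Total paid = 18·£1,200.00 + £0.97 = £21,600.97.
Total interest = total paid − principal = £21,600.97 − £19,500.00 = £2,100.97.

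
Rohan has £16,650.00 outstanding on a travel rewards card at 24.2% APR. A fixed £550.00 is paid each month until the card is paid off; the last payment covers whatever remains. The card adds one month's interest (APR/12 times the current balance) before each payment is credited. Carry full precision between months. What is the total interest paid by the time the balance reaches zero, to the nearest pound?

Monthly rate r = 24.2%/12 = 2.01667% = 0.0201667.
Payoff takes n = ⌈−ln(1 − rB₀/P)/ln(1+r)⌉ = ⌈47.225⌉ = 48 payments; the last is £124.61.
Total paid = 47·£550.00 + £124.61 = £25,974.61.
Total interest = total paid − principal = £25,974.61 − £16,650.00 = £9,324.61.

£9,325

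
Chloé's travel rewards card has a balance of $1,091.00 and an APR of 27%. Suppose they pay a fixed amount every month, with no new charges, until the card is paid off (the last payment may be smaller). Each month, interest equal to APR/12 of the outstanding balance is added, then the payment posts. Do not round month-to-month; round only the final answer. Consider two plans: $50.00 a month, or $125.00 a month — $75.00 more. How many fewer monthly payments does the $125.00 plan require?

Monthly rate r = 27%/12 = 2.25% = 0.0225.
At $50.00/mo: n = ⌈−ln(1 − rB₀/P)/ln(1+r)⌉ = 31 payments (last $17.41); total interest = total paid − $1,091.00 = $426.41.
At $125.00/mo: 10 payments (last $103.42); total interest $137.42.
Payments saved = 31 − 10 = 21.

21 fewer payments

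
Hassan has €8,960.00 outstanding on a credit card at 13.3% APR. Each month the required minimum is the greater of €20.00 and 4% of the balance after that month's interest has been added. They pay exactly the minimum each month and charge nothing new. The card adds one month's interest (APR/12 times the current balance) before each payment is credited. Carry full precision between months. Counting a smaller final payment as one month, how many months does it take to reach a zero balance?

Monthly rate r = 13.3%/12 = 1.10833% = 0.0110833.
While 4% of the post-interest balance exceeds €20.00, each month B ← (B·(1+r))·(1 − 0.04), i.e. B shrinks by the factor (1+r)·0.96 = 0.97064.
This holds for months 1–98. Entering month 99 the balance is €483.07; 4% of the post-interest balance is now below €20.00, so the flat €20.00 minimum applies from here.
From month 99 a fixed €20.00 at rate r clears €483.07 in 29 more payments. Total: 98 + 29 = 127 months.

127 months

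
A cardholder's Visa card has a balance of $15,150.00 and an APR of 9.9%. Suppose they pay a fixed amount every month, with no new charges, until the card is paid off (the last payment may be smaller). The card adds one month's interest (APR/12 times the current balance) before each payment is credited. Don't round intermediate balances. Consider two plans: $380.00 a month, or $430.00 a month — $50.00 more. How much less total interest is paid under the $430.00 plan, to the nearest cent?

$473.60

Monthly rate r = 9.9%/12 = 0.825% = 0.00825.
At $380.00/mo: n = ⌈−ln(1 − rB₀/P)/ln(1+r)⌉ = 49 payments (last $207.74); total interest = total paid − $15,150.00 = $3,297.74.
At $430.00/mo: 42 payments (last $344.14); total interest $2,824.14.
Interest saved = $3,297.74 − $2,824.14 = $473.60.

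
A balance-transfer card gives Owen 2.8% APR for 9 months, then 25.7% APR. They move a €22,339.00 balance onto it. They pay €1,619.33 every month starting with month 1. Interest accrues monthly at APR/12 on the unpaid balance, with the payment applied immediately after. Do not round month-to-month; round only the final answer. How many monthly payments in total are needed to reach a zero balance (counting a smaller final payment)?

15 payments

Promo months 1–9 at r₀ = 2.8%/12 = 0.00233333; months 10+ at r₁ = 25.7%/12 = 0.0214167.
After month 9: iterate B ← B·(1+r₀) − €1,619.33 for 9 months → €8,101.78.
Then at r₁ with €1,619.33/mo: n₂ = −ln(1 − r₁·B/P)/ln(1+r₁) ≈ 5.35 → 6 more payments.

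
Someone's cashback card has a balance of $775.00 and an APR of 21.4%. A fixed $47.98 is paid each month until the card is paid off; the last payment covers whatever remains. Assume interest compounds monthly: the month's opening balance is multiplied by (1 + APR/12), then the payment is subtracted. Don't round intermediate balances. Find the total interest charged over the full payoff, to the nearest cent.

$147.29

Monthly rate r = 21.4%/12 = 1.78333% = 0.0178333.
Payoff takes n = ⌈−ln(1 − rB₀/P)/ln(1+r)⌉ = ⌈19.221⌉ = 20 payments; the last is $10.67.
Total paid = 19·$47.98 + $10.67 = $922.29.
Total interest = total paid − principal = $922.29 − $775.00 = $147.29.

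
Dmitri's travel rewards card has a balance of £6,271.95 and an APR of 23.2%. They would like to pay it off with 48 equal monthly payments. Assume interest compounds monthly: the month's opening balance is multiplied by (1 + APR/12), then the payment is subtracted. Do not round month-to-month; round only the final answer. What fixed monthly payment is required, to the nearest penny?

Monthly rate r = 23.2%/12 = 1.93333% = 0.0193333.
Level-payment amortization: P = B₀·r / (1 − (1+r)^(−n)) = 6271.95·0.0193333 / (1 − 1.01933^(−48)).
Denominator 1 − (1+r)^(−48) = 0.601139403.
P = 121.258 / 0.601139403 ≈ 201.71.

£201.71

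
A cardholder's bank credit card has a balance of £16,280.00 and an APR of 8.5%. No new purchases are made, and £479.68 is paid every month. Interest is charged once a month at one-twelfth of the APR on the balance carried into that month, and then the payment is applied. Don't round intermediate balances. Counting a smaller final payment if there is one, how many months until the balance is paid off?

Monthly rate r = 8.5%/12 = 0.708333% = 0.00708333.
Recurrence: B ← B·(1+r) − £479.68.
Month 1: interest £115.32; balance after payment £15,915.64.
Month 2: interest £112.74; balance after payment £15,548.69.
Closed form: n = −ln(1 − rB₀/P)/ln(1+r) = −ln(0.7596)/ln(1.00708) ≈ 38.956, so the balance reaches zero during payment 39.

39 payments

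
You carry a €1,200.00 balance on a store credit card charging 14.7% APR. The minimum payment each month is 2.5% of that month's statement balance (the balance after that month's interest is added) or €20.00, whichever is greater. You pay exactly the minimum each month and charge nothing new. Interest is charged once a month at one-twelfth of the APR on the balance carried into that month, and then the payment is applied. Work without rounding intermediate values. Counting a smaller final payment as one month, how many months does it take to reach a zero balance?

87 months

Monthly rate r = 14.7%/12 = 1.225% = 0.01225.
While 2.5% of the post-interest balance exceeds €20.00, each month B ← (B·(1+r))·(1 − 0.025), i.e. B shrinks by the factor (1+r)·0.975 = 0.98694.
This holds for months 1–32. Entering month 33 the balance is €788.02; 2.5% of the post-interest balance is now below €20.00, so the flat €20.00 minimum applies from here.
From month 33 a fixed €20.00 at rate r clears €788.02 in 55 more payments. Total: 32 + 55 = 87 months.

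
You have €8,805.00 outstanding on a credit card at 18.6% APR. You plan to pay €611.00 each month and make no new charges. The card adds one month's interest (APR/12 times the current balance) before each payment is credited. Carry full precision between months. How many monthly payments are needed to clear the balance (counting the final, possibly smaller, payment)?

17 payments

Monthly rate r = 18.6%/12 = 1.55% = 0.0155.
Recurrence: B ← B·(1+r) − €611.00.
Month 1: interest €136.48; balance after payment €8,330.48.
Month 2: interest €129.12; balance after payment €7,848.60.
Closed form: n = −ln(1 − rB₀/P)/ln(1+r) = −ln(0.77663)/ln(1.0155) ≈ 16.435, so the balance reaches zero during payment 17.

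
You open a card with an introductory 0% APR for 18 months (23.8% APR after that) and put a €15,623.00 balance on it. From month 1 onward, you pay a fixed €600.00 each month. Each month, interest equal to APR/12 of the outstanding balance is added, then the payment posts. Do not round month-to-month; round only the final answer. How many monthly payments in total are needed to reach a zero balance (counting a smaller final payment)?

Promo months 1–18 at r₀ = 0%/12 = 0; months 19+ at r₁ = 23.8%/12 = 0.0198333.
After month 18 (no interest yet): B = €15,623.00 − 18·€600.00 = €4,823.00.
Then at r₁ with €600.00/mo: n₂ = −ln(1 − r₁·B/P)/ln(1+r₁) ≈ 8.84 → 9 more payments.

27 months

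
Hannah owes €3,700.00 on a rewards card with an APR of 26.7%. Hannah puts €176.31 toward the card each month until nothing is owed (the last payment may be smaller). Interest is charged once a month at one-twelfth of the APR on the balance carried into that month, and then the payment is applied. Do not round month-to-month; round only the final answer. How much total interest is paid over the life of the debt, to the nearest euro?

Monthly rate r = 26.7%/12 = 2.225% = 0.02225.
Payoff takes n = ⌈−ln(1 − rB₀/P)/ln(1+r)⌉ = ⌈28.588⌉ = 29 payments; the last is €104.13.
Total paid = 28·€176.31 + €104.13 = €5,040.81.
Total interest = total paid − principal = €5,040.81 − €3,700.00 = €1,340.81.

€1,341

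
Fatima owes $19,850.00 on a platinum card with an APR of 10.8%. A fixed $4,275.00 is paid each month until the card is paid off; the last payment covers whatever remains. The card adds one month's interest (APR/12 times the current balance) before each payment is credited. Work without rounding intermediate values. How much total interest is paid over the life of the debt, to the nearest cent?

$521.25

Monthly rate r = 10.8%/12 = 0.9% = 0.009.
Payoff takes n = ⌈−ln(1 − rB₀/P)/ln(1+r)⌉ = ⌈4.764⌉ = 5 payments; the last is $3,271.25.
Total paid = 4·$4,275.00 + $3,271.25 = $20,371.25.
Total interest = total paid − principal = $20,371.25 − $19,850.00 = $521.25.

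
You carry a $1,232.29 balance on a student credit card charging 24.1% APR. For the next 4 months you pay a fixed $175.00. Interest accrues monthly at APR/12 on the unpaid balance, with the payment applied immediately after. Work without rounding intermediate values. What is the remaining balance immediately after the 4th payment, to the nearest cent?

Monthly rate r = 24.1%/12 = 2.00833% = 0.0200833.
Each month: B ← B·(1+r) − $175.00.
Month 1: interest $24.75; balance after payment $1,082.04.
Month 2: interest $21.73; balance after payment $928.77.
Month 3: interest $18.65; balance after payment $772.42.
Month 4: interest $15.51; balance after payment $612.94.

$612.94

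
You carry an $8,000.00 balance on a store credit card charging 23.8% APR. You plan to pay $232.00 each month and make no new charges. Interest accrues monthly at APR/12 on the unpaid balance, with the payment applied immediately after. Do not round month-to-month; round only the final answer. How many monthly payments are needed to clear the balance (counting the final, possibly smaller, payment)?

Monthly rate r = 23.8%/12 = 1.98333% = 0.0198333.
Recurrence: B ← B·(1+r) − $232.00.
Month 1: interest $158.67; balance after payment $7,926.67.
Month 2: interest $157.21; balance after payment $7,851.88.
Closed form: n = −ln(1 − rB₀/P)/ln(1+r) = −ln(0.31609)/ln(1.01983) ≈ 58.644, so the balance reaches zero during payment 59.

59 months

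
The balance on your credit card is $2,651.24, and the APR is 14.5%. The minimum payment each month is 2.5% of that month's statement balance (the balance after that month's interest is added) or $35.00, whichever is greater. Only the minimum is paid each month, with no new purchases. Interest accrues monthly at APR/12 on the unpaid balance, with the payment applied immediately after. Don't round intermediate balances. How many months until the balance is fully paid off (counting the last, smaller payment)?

103 months

Monthly rate r = 14.5%/12 = 1.20833% = 0.0120833.
While 2.5% of the post-interest balance exceeds $35.00, each month B ← (B·(1+r))·(1 − 0.025), i.e. B shrinks by the factor (1+r)·0.975 = 0.98678.
This holds for months 1–49. Entering month 50 the balance is $1,381.25; 2.5% of the post-interest balance is now below $35.00, so the flat $35.00 minimum applies from here.
From month 50 a fixed $35.00 at rate r clears $1,381.25 in 54 more payments. Total: 49 + 54 = 103 months.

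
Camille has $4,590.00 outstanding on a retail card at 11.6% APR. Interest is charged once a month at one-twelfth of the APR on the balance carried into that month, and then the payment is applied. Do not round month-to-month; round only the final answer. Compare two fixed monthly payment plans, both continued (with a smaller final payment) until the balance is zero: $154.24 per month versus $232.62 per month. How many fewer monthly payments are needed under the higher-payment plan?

14 fewer payments

Monthly rate r = 11.6%/12 = 0.966667% = 0.00966667.
At $154.24/mo: n = ⌈−ln(1 − rB₀/P)/ln(1+r)⌉ = 36 payments (last $40.28); total interest = total paid − $4,590.00 = $848.68.
At $232.62/mo: 22 payments (last $232.38); total interest $527.40.
Payments saved = 36 − 22 = 14.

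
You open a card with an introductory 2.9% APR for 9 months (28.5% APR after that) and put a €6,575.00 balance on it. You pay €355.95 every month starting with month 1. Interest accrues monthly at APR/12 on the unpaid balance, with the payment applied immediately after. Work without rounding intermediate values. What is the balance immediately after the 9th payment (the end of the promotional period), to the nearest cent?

€3,484.70

Promo months 1–9 at r₀ = 2.9%/12 = 0.00241667; months 10+ at r₁ = 28.5%/12 = 0.02375.
After month 9: iterate B ← B·(1+r₀) − €355.95 for 9 months → €3,484.70.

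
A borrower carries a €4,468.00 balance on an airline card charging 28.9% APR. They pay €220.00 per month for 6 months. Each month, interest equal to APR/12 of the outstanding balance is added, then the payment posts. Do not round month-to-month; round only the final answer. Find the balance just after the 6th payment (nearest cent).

€3,751.70

Monthly rate r = 28.9%/12 = 2.40833% = 0.0240833.
Each month: B ← B·(1+r) − €220.00.
Month 1: interest €107.60; balance after payment €4,355.60.
Month 2: interest €104.90; balance after payment €4,240.50.
Month 3: interest €102.13; balance after payment €4,122.63.
Month 4: interest €99.29; balance after payment €4,001.91.
Month 5: interest €96.38; balance after payment €3,878.29.
Month 6: interest €93.40; balance after payment €3,751.70.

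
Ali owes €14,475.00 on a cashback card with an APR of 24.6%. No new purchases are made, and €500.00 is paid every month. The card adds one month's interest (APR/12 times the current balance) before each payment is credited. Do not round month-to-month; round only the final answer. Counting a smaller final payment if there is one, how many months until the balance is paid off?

45 payments

Monthly rate r = 24.6%/12 = 2.05% = 0.0205.
Recurrence: B ← B·(1+r) − €500.00.
Month 1: interest €296.74; balance after payment €14,271.74.
Month 2: interest €292.57; balance after payment €14,064.31.
Closed form: n = −ln(1 − rB₀/P)/ln(1+r) = −ln(0.40653)/ln(1.0205) ≈ 44.356, so the balance reaches zero during payment 45.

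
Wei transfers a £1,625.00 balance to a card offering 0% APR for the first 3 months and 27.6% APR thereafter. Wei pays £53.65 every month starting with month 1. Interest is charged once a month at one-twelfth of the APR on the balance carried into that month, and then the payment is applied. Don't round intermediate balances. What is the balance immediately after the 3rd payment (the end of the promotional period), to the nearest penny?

£1,464.05

Promo months 1–3 at r₀ = 0%/12 = 0; months 4+ at r₁ = 27.6%/12 = 0.023.
After month 3 (no interest yet): B = £1,625.00 − 3·£53.65 = £1,464.05.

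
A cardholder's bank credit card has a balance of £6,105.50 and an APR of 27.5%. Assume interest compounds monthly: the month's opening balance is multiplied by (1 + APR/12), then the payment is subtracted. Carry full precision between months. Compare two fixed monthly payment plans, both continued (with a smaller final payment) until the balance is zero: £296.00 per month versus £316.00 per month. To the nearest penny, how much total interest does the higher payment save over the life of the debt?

Monthly rate r = 27.5%/12 = 2.29167% = 0.0229167.
At £296.00/mo: n = ⌈−ln(1 − rB₀/P)/ln(1+r)⌉ = 29 payments (last £73.14); total interest = total paid − £6,105.50 = £2,255.64.
At £316.00/mo: 26 payments (last £256.33); total interest £2,050.83.
Interest saved = £2,255.64 − £2,050.83 = £204.81.

£204.81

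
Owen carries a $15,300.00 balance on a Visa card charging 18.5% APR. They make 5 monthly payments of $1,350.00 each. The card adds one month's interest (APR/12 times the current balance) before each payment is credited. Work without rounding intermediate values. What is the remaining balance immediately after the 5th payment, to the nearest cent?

$9,554.95

Monthly rate r = 18.5%/12 = 1.54167% = 0.0154167.
Each month: B ← B·(1+r) − $1,350.00.
Month 1: interest $235.88; balance after payment $14,185.88.
Month 2: interest $218.70; balance after payment $13,054.57.
Month 3: interest $201.26; balance after payment $11,905.83.
Month 4: interest $183.55; balance after payment $10,739.38.
Month 5: interest $165.57; balance after payment $9,554.95.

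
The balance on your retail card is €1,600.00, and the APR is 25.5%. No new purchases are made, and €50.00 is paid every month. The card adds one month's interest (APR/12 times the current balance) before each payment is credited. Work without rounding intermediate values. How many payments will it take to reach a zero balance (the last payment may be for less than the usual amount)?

55 payments

Monthly rate r = 25.5%/12 = 2.125% = 0.02125.
Recurrence: B ← B·(1+r) − €50.00.
Month 1: interest €34.00; balance after payment €1,584.00.
Month 2: interest €33.66; balance after payment €1,567.66.
Closed form: n = −ln(1 − rB₀/P)/ln(1+r) = −ln(0.32)/ln(1.02125) ≈ 54.188, so the balance reaches zero during payment 55.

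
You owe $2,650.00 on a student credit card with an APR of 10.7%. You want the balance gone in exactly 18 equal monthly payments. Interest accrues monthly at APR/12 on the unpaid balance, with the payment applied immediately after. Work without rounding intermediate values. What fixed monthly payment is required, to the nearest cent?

Monthly rate r = 10.7%/12 = 0.891667% = 0.00891667.
Level-payment amortization: P = B₀·r / (1 − (1+r)^(−n)) = 2650.00·0.00891667 / (1 − 1.00892^(−18)).
Denominator 1 − (1+r)^(−18) = 0.147676102.
P = 23.6292 / 0.147676102 ≈ 160.01.

$160.01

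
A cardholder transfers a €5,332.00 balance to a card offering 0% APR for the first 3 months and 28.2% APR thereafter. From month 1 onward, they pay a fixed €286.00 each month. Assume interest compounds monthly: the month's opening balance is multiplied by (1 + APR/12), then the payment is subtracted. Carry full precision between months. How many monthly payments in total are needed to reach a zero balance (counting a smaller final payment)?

Promo months 1–3 at r₀ = 0%/12 = 0; months 4+ at r₁ = 28.2%/12 = 0.0235.
After month 3 (no interest yet): B = €5,332.00 − 3·€286.00 = €4,474.00.
Then at r₁ with €286.00/mo: n₂ = −ln(1 − r₁·B/P)/ln(1+r₁) ≈ 19.73 → 20 more payments.

23 months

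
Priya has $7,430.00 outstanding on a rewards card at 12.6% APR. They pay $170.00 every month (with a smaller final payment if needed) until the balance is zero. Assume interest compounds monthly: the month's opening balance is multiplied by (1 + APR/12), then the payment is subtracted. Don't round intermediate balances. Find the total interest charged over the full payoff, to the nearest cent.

Monthly rate r = 12.6%/12 = 1.05% = 0.0105.
Payoff takes n = ⌈−ln(1 − rB₀/P)/ln(1+r)⌉ = ⌈58.799⌉ = 59 payments; the last is $136.01.
Total paid = 58·$170.00 + $136.01 = $9,996.01.
Total interest = total paid − principal = $9,996.01 − $7,430.00 = $2,566.01.

$2,566.01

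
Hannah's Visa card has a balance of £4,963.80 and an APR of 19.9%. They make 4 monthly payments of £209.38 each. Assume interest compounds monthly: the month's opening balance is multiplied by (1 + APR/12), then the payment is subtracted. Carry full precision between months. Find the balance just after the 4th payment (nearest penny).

Monthly rate r = 19.9%/12 = 1.65833% = 0.0165833.
Each month: B ← B·(1+r) − £209.38.
Month 1: interest £82.32; balance after payment £4,836.74.
Month 2: interest £80.21; balance after payment £4,707.57.
Month 3: interest £78.07; balance after payment £4,576.25.
Month 4: interest £75.89; balance after payment £4,442.76.

£4,442.76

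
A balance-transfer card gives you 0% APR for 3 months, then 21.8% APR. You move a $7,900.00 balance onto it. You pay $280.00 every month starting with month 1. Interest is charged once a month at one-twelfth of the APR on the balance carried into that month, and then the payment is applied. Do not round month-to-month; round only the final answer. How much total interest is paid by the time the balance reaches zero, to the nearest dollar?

Promo months 1–3 at r₀ = 0%/12 = 0; months 4+ at r₁ = 21.8%/12 = 0.0181667.
After month 3 (no interest yet): B = $7,900.00 − 3·$280.00 = $7,060.00.
Then at r₁ with $280.00/mo: n₂ = −ln(1 − r₁·B/P)/ln(1+r₁) ≈ 34.03 → 35 more payments.
Total paid = 37·$280.00 + $7.47 = $10,367.47; interest = $10,367.47 − $7,900.00 = $2,467.47.

$2,467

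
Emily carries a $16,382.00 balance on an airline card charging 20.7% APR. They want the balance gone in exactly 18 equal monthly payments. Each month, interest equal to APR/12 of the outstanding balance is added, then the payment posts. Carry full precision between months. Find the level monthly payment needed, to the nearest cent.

Monthly rate r = 20.7%/12 = 1.725% = 0.01725.
Level-payment amortization: P = B₀·r / (1 − (1+r)^(−n)) = 16382.00·0.01725 / (1 − 1.01725^(−18)).
Denominator 1 − (1+r)^(−18) = 0.264976158.
P = 282.589 / 0.264976158 ≈ 1066.47.

$1,066.47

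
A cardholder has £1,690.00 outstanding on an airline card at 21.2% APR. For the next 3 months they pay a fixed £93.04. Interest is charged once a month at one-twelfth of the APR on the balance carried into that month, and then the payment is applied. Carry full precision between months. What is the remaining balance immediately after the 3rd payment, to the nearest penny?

£1,497.08

Monthly rate r = 21.2%/12 = 1.76667% = 0.0176667.
Each month: B ← B·(1+r) − £93.04.
Month 1: interest £29.86; balance after payment £1,626.82.
Month 2: interest £28.74; balance after payment £1,562.52.
Month 3: interest £27.60; balance after payment £1,497.08.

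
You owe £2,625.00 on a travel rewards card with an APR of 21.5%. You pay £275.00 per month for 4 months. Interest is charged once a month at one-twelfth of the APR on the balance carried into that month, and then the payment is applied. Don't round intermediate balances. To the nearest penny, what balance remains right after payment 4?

Monthly rate r = 21.5%/12 = 1.79167% = 0.0179167.
Each month: B ← B·(1+r) − £275.00.
Month 1: interest £47.03; balance after payment £2,397.03.
Month 2: interest £42.95; balance after payment £2,164.98.
Month 3: interest £38.79; balance after payment £1,928.77.
Month 4: interest £34.56; balance after payment £1,688.32.

£1,688.32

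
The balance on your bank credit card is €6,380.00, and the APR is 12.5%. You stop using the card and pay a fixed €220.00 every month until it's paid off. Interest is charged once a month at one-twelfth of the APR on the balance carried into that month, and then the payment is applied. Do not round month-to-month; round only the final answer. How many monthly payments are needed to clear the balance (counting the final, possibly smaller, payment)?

Monthly rate r = 12.5%/12 = 1.04167% = 0.0104167.
Recurrence: B ← B·(1+r) − €220.00.
Month 1: interest €66.46; balance after payment €6,226.46.
Month 2: interest €64.86; balance after payment €6,071.32.
Closed form: n = −ln(1 − rB₀/P)/ln(1+r) = −ln(0.69792)/ln(1.01042) ≈ 34.706, so the balance reaches zero during payment 35.

35 months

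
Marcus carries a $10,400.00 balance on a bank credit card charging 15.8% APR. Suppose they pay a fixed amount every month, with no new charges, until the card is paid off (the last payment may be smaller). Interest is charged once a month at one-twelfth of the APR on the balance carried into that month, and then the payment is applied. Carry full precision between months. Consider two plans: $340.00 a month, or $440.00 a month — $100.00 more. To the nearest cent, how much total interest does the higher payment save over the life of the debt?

$855.90

Monthly rate r = 15.8%/12 = 1.31667% = 0.0131667.
At $340.00/mo: n = ⌈−ln(1 − rB₀/P)/ln(1+r)⌉ = 40 payments (last $137.32); total interest = total paid − $10,400.00 = $2,997.32.
At $440.00/mo: 29 payments (last $221.42); total interest $2,141.42.
Interest saved = $2,997.32 − $2,141.42 = $855.90.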